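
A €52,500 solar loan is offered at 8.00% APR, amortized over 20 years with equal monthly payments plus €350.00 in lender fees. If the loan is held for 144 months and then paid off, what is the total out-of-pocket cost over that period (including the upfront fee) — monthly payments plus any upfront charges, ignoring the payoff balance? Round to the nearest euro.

At 8.00% the monthly rate is 0.0066667, so the payment is 52,500 × 0.0066667 / (1 − 1.0066667^−240) = €439.13.
Total outlay = 144 × €439.13 + €350.00 = €63,584.72.

€63,585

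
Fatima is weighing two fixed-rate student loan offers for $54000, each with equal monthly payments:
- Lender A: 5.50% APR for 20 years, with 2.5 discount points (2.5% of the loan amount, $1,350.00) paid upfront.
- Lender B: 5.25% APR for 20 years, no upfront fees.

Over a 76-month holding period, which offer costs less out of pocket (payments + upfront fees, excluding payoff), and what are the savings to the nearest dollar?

Lender A: at 5.50% the monthly rate is 0.0045833, so the payment is 54,000 × 0.0045833 / (1 − 1.0045833^−240) = $371.46.
Lender B: monthly rate = 5.25%/12 = 0.0043750; payment = 54,000 × 0.0043750 / (1 − (1+0.0043750)^−240) = $363.88.
Over 76 months: Lender A costs 76 × $371.46 + $1,350.00 = $29,580.96; Lender B costs 76 × $363.88 = $27,654.88.
Lender B is cheaper by $29,580.96 − $27,654.88 = $1,926.08.

Lender B by $1,926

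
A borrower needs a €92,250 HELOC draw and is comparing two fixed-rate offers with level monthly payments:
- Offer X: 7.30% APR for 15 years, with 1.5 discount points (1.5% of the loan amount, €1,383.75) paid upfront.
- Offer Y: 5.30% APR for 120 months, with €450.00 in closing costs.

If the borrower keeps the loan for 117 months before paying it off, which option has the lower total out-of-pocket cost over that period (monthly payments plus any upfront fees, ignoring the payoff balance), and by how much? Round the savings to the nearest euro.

Offer X: monthly rate = 7.3%/12 = 0.0060833; payment = 92,250 × 0.0060833 / (1 − (1+0.0060833)^−180) = €844.72.
Offer Y: at 5.30% the monthly rate is 0.0044167, so the payment is 92,250 × 0.0044167 / (1 − 1.0044167^−120) = €992.04.
Over 117 months: Offer X costs 117 × €844.72 + €1,383.75 = €100,215.99; Offer Y costs 117 × €992.04 + €450.00 = €116,518.68.
Offer X is cheaper by €116,518.68 − €100,215.99 = €16,302.69.

Offer X by €16,303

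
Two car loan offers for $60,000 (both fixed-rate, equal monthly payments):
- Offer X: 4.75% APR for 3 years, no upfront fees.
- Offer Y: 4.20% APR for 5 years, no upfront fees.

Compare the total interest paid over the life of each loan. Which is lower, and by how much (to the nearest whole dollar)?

Offer X: monthly rate = 4.75%/12 = 0.0039583; payment = 60,000 × 0.0039583 / (1 − (1+0.0039583)^−36) = $1,791.53.
Total interest on Offer X = 36 × $1,791.53 − $60,000 = $4,495.08.
Offer Y: monthly rate = 4.2%/12 = 0.0035000; payment = 60,000 × 0.0035000 / (1 − (1+0.0035000)^−60) = $1,110.41.
Total interest on Offer Y = 60 × $1,110.41 − $60,000 = $6,624.60.
Offer X is lower by $2,129.52.

Offer X by $2,130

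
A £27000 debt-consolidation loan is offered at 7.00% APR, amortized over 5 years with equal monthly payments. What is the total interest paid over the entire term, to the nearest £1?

£5,078

Monthly rate = 7%/12 = 0.0058333; payment = 27,000 × 0.0058333 / (1 − (1+0.0058333)^−60) = £534.63.
Total paid = 60 × £534.63 = £32,077.80; interest = £32,077.80 − £27,000 = £5,077.80.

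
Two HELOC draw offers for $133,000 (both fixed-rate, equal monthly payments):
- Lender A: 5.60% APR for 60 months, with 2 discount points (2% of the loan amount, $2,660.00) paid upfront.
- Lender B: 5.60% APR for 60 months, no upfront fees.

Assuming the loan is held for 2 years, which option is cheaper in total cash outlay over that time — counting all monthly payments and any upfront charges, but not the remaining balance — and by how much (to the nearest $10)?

Lender A: monthly rate = 5.6%/12 = 0.0046667; payment = 133,000 × 0.0046667 / (1 − (1+0.0046667)^−60) = $2,546.60.
Lender B: at 5.60% the monthly rate is 0.0046667, so the payment is 133,000 × 0.0046667 / (1 − 1.0046667^−60) = $2,546.60.
Over 24 months: Lender A costs 24 × $2,546.60 + $2,660.00 = $63,778.40; Lender B costs 24 × $2,546.60 = $61,118.40.
Lender B is cheaper by $63,778.40 − $61,118.40 = $2,660.00.

Lender B by $2,660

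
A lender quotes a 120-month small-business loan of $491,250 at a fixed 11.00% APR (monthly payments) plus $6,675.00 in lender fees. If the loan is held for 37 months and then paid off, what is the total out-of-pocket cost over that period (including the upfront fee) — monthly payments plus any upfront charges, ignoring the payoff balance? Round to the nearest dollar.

$257,053

Monthly rate = 11%/12 = 0.0091667; payment = 491,250 × 0.0091667 / (1 − (1+0.0091667)^−120) = $6,766.97.
Total outlay = 37 × $6,766.97 + $6,675.00 = $257,052.89.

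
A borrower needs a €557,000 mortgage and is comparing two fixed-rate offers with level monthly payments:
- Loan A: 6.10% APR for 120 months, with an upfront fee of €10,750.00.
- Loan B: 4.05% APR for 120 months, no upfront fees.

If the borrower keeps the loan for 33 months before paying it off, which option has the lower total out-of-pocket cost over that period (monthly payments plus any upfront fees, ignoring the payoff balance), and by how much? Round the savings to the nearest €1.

Loan B by €29,205

Loan A: monthly rate = 6.1%/12 = 0.0050833; payment = 557,000 × 0.0050833 / (1 − (1+0.0050833)^−120) = €6,211.85.
Loan B: monthly rate = 4.05%/12 = 0.0033750; payment = 557,000 × 0.0033750 / (1 − (1+0.0033750)^−120) = €5,652.60.
Over 33 months: Loan A costs 33 × €6,211.85 + €10,750.00 = €215,741.05; Loan B costs 33 × €5,652.60 = €186,535.80.
Loan B is cheaper by €215,741.05 − €186,535.80 = €29,205.25.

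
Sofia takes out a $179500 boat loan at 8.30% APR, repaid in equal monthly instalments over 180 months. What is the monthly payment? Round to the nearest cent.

$1,746.63

Monthly rate = 8.3%/12 = 0.0069167; payment = 179,500 × 0.0069167 / (1 − (1+0.0069167)^−180) = $1,746.63.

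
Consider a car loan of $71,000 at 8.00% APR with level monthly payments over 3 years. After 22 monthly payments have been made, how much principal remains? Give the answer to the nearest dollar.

With monthly rate i = 8%/12 = 0.0066667, the balance after k of n payments is P · [(1+i)^n − (1+i)^k] / [(1+i)^n − 1].
(1+0.0066667)^36 = 1.27023705 and (1+0.0066667)^22 = 1.15740443, so the balance is 71,000 × (1.27023705 − 1.15740443) / (1.27023705 − 1) = $29,644.77.

$29,645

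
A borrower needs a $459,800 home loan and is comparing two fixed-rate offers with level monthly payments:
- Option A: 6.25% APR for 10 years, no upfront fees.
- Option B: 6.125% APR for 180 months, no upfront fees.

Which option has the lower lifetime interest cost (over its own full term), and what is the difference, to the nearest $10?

Option A: at 6.25% the monthly rate is 0.0052083, so the payment is 459,800 × 0.0052083 / (1 − 1.0052083^−120) = $5,162.64.
Total interest on Option A = 120 × $5,162.64 − $459,800 = $159,716.80.
Option B: monthly rate = 6.125%/12 = 0.0051042; payment = 459,800 × 0.0051042 / (1 − (1+0.0051042)^−180) = $3,911.17.
Total interest on Option B = 180 × $3,911.17 − $459,800 = $244,210.60.
Option A is lower by $84,493.80.

Option A by $84,490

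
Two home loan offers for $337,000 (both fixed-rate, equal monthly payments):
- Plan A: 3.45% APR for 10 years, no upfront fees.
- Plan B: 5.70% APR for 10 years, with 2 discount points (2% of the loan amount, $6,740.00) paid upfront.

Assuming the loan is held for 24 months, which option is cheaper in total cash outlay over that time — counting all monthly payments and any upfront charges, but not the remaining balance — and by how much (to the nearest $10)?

Plan A: at 3.45% the monthly rate is 0.0028750, so the payment is 337,000 × 0.0028750 / (1 − 1.0028750^−120) = $3,324.57.
Plan B: monthly rate = 5.7%/12 = 0.0047500; payment = 337,000 × 0.0047500 / (1 − (1+0.0047500)^−120) = $3,690.82.
Over 24 months: Plan A costs 24 × $3,324.57 = $79,789.68; Plan B costs 24 × $3,690.82 + $6,740.00 = $95,319.68.
Plan A is cheaper by $95,319.68 − $79,789.68 = $15,530.00.

Plan A by $15,530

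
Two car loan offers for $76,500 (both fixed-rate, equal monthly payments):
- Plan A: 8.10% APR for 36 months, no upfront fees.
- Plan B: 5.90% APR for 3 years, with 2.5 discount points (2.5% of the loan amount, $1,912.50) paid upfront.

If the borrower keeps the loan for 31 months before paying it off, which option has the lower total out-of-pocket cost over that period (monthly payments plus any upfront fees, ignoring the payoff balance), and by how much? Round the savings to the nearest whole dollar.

Plan B by $473

Plan A: at 8.10% the monthly rate is 0.0067500, so the payment is 76,500 × 0.0067500 / (1 − 1.0067500^−36) = $2,400.76.
Plan B: monthly rate = 5.9%/12 = 0.0049167; payment = 76,500 × 0.0049167 / (1 − (1+0.0049167)^−36) = $2,323.81.
Over 31 months: Plan A costs 31 × $2,400.76 = $74,423.56; Plan B costs 31 × $2,323.81 + $1,912.50 = $73,950.61.
Plan B is cheaper by $74,423.56 − $73,950.61 = $472.95.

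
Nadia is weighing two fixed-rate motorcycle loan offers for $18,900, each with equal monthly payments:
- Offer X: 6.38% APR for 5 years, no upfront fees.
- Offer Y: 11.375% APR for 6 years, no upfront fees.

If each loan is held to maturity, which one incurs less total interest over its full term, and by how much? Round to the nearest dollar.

Offer X by $4,039

Offer X: monthly rate = 6.38%/12 = 0.0053167; payment = 18,900 × 0.0053167 / (1 − (1+0.0053167)^−60) = $368.74.
Total interest on Offer X = 60 × $368.74 − $18,900 = $3,224.40.
Offer Y: monthly rate = 11.375%/12 = 0.0094792; payment = 18,900 × 0.0094792 / (1 − (1+0.0094792)^−72) = $363.38.
Total interest on Offer Y = 72 × $363.38 − $18,900 = $7,263.36.
Offer X is lower by $4,038.96.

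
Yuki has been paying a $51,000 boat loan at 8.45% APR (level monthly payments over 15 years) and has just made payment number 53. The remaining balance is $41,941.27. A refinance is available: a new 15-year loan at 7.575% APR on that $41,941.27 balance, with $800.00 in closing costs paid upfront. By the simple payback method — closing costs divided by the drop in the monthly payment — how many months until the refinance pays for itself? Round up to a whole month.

Current payment = 51,000 × 8.45%/12 / (1 − (1+0.0070417)^−180) = $500.72.
Refinanced payment = 41,941.27 × 0.0063125 / (1 − (1+0.0063125)^−180) = $390.59.
Monthly savings = $500.72 − $390.59 = $110.13.
Break-even = $800.00 / $110.13 = 7.26 → 8 months.

8 months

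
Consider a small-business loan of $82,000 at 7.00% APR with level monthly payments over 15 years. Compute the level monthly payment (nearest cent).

At 7.00% the monthly rate is 0.0058333, so the payment is 82,000 × 0.0058333 / (1 − 1.0058333^−180) = $737.04.

$737.04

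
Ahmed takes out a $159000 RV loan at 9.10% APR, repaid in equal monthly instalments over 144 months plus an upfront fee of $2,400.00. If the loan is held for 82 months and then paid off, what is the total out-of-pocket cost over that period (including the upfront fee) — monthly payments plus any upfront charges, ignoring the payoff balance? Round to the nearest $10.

At 9.10% the monthly rate is 0.0075833, so the payment is 159,000 × 0.0075833 / (1 − 1.0075833^−144) = $1,818.44.
Total outlay = 82 × $1,818.44 + $2,400.00 = $151,512.08.

$151,510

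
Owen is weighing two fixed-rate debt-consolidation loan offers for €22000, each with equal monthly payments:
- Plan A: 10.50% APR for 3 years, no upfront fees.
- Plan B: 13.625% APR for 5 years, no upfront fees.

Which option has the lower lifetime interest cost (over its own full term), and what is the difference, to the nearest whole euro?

Plan A: monthly rate = 10.5%/12 = 0.0087500; payment = 22,000 × 0.0087500 / (1 − (1+0.0087500)^−36) = €715.05.
Total interest on Plan A = 36 × €715.05 − €22,000 = €3,741.80.
Plan B: at 13.625% the monthly rate is 0.0113542, so the payment is 22,000 × 0.0113542 / (1 − 1.0113542^−60) = €507.63.
Total interest on Plan B = 60 × €507.63 − €22,000 = €8,457.80.
Plan A is lower by €4,716.00.

Plan A by €4,716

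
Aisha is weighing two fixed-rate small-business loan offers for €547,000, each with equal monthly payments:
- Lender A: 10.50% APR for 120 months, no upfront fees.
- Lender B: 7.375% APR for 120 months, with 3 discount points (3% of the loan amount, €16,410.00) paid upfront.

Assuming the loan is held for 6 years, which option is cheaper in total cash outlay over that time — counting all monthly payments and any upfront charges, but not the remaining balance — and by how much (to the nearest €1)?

Lender B by €50,088

Lender A: monthly rate = 10.5%/12 = 0.0087500; payment = 547,000 × 0.0087500 / (1 − (1+0.0087500)^−120) = €7,380.94.
Lender B: monthly rate = 7.375%/12 = 0.0061458; payment = 547,000 × 0.0061458 / (1 − (1+0.0061458)^−120) = €6,457.36.
Over 72 months: Lender A costs 72 × €7,380.94 = €531,427.68; Lender B costs 72 × €6,457.36 + €16,410.00 = €481,339.92.
Lender B is cheaper by €531,427.68 − €481,339.92 = €50,087.76.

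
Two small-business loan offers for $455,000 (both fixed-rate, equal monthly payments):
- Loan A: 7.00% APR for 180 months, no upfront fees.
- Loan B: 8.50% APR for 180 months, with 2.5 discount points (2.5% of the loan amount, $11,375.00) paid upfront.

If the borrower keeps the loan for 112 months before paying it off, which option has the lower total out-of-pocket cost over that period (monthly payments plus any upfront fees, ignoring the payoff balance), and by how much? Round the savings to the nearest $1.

Loan A: at 7.00% the monthly rate is 0.0058333, so the payment is 455,000 × 0.0058333 / (1 − 1.0058333^−180) = $4,089.67.
Loan B: monthly rate = 8.5%/12 = 0.0070833; payment = 455,000 × 0.0070833 / (1 − (1+0.0070833)^−180) = $4,480.56.
Over 112 months: Loan A costs 112 × $4,089.67 = $458,043.04; Loan B costs 112 × $4,480.56 + $11,375.00 = $513,197.72.
Loan A is cheaper by $513,197.72 − $458,043.04 = $55,154.68.

Loan A by $55,155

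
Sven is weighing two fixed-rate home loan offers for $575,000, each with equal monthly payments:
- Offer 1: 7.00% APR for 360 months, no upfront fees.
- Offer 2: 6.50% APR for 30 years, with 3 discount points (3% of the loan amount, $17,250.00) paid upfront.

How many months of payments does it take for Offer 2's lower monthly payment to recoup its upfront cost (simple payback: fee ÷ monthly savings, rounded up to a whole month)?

91 months

Offer 1: monthly rate = 7%/12 = 0.0058333; payment = 575,000 × 0.0058333 / (1 − (1+0.0058333)^−360) = $3,825.49.
Offer 2: at 6.50% the monthly rate is 0.0054167, so the payment is 575,000 × 0.0054167 / (1 − 1.0054167^−360) = $3,634.39.
Monthly savings = $3,825.49 − $3,634.39 = $191.10.
Break-even = $17,250.00 / $191.10 = 90.27 → 91 months.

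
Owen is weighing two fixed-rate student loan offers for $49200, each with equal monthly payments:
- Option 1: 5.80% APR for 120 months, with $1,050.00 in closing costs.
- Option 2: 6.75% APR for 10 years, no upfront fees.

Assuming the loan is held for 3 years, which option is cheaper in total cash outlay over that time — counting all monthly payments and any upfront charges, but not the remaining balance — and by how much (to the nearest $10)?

Option 2 by $200

Option 1: monthly rate = 5.8%/12 = 0.0048333; payment = 49,200 × 0.0048333 / (1 − (1+0.0048333)^−120) = $541.29.
Option 2: at 6.75% the monthly rate is 0.0056250, so the payment is 49,200 × 0.0056250 / (1 − 1.0056250^−120) = $564.93.
Over 36 months: Option 1 costs 36 × $541.29 + $1,050.00 = $20,536.44; Option 2 costs 36 × $564.93 = $20,337.48.
Option 2 is cheaper by $20,536.44 − $20,337.48 = $198.96.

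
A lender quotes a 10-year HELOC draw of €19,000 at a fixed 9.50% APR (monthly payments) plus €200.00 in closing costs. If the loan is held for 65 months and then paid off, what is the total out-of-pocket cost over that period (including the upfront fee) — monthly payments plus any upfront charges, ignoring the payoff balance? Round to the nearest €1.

€16,181

Monthly rate = 9.5%/12 = 0.0079167; payment = 19,000 × 0.0079167 / (1 − (1+0.0079167)^−120) = €245.86.
Total outlay = 65 × €245.86 + €200.00 = €16,180.90.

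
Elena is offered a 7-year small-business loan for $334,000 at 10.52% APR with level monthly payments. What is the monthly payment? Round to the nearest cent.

$5,634.95

At 10.52% the monthly rate is 0.0087667, so the payment is 334,000 × 0.0087667 / (1 − 1.0087667^−84) = $5,634.95.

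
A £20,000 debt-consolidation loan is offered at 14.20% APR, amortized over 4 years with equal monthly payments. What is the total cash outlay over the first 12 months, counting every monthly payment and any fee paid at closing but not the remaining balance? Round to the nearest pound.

£6,582

At 14.20% the monthly rate is 0.0118333, so the payment is 20,000 × 0.0118333 / (1 − 1.0118333^−48) = £548.54.
Total outlay = 12 × £548.54 = £6,582.48.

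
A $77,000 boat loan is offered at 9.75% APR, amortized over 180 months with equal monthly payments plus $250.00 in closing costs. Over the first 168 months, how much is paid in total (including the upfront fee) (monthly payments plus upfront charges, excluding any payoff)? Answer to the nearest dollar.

Monthly rate = 9.75%/12 = 0.0081250; payment = 77,000 × 0.0081250 / (1 − (1+0.0081250)^−180) = $815.71.
Total outlay = 168 × $815.71 + $250.00 = $137,289.28.

$137,289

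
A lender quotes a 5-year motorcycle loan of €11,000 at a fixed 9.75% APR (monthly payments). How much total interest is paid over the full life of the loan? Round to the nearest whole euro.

€2,942

Monthly rate = 9.75%/12 = 0.0081250; payment = 11,000 × 0.0081250 / (1 − (1+0.0081250)^−60) = €232.37.
Total paid = 60 × €232.37 = €13,942.20; interest = €13,942.20 − €11,000 = €2,942.20.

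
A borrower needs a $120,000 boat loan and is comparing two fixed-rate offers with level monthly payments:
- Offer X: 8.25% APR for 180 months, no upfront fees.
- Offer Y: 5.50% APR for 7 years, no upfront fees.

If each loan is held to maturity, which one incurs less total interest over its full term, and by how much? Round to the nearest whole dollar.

Offer X: monthly rate = 8.25%/12 = 0.0068750; payment = 120,000 × 0.0068750 / (1 − (1+0.0068750)^−180) = $1,164.17.
Total interest on Offer X = 180 × $1,164.17 − $120,000 = $89,550.60.
Offer Y: monthly rate = 5.5%/12 = 0.0045833; payment = 120,000 × 0.0045833 / (1 − (1+0.0045833)^−84) = $1,724.41.
Total interest on Offer Y = 84 × $1,724.41 − $120,000 = $24,850.44.
Offer Y is lower by $64,700.16.

Offer Y by $64,700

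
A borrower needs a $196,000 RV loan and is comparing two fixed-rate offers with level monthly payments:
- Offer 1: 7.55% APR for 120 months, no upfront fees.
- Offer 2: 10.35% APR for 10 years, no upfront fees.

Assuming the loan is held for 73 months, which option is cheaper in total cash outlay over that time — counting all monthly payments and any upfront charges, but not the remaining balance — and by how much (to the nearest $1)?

Offer 1: at 7.55% the monthly rate is 0.0062917, so the payment is 196,000 × 0.0062917 / (1 − 1.0062917^−120) = $2,331.67.
Offer 2: at 10.35% the monthly rate is 0.0086250, so the payment is 196,000 × 0.0086250 / (1 − 1.0086250^−120) = $2,628.29.
Over 73 months: Offer 1 costs 73 × $2,331.67 = $170,211.91; Offer 2 costs 73 × $2,628.29 = $191,865.17.
Offer 1 is cheaper by $191,865.17 − $170,211.91 = $21,653.26.

Offer 1 by $21,653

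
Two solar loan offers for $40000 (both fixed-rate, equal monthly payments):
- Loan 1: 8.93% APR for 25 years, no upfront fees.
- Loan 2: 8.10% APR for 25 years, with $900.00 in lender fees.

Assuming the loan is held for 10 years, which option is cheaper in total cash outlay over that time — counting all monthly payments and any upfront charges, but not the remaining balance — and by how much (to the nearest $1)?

Loan 2 by $1,786

Loan 1: monthly rate = 8.93%/12 = 0.0074417; payment = 40,000 × 0.0074417 / (1 − (1+0.0074417)^−300) = $333.76.
Loan 2: monthly rate = 8.1%/12 = 0.0067500; payment = 40,000 × 0.0067500 / (1 − (1+0.0067500)^−300) = $311.38.
Over 120 months: Loan 1 costs 120 × $333.76 = $40,051.20; Loan 2 costs 120 × $311.38 + $900.00 = $38,265.60.
Loan 2 is cheaper by $40,051.20 − $38,265.60 = $1,785.60.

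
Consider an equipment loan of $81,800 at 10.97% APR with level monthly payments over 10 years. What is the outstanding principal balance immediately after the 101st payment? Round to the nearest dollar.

$19,547

With monthly rate i = 10.97%/12 = 0.0091417, the balance after k of n payments is P · [(1+i)^n − (1+i)^k] / [(1+i)^n − 1].
(1+0.0091417)^120 = 2.98027669 and (1+0.0091417)^101 = 2.50706712, so the balance is 81,800 × (2.98027669 − 2.50706712) / (2.98027669 − 1) = $19,547.04.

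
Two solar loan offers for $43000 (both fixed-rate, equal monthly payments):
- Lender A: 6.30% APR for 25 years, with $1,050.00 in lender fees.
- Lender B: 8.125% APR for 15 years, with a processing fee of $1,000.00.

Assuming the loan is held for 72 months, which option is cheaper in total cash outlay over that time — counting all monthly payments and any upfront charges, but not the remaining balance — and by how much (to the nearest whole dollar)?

Lender A: monthly rate = 6.3%/12 = 0.0052500; payment = 43,000 × 0.0052500 / (1 − (1+0.0052500)^−300) = $284.99.
Lender B: at 8.125% the monthly rate is 0.0067708, so the payment is 43,000 × 0.0067708 / (1 − 1.0067708^−180) = $414.04.
Over 72 months: Lender A costs 72 × $284.99 + $1,050.00 = $21,569.28; Lender B costs 72 × $414.04 + $1,000.00 = $30,810.88.
Lender A is cheaper by $30,810.88 − $21,569.28 = $9,241.60.

Lender A by $9,242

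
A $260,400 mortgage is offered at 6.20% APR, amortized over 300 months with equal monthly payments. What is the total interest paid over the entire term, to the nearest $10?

Monthly rate = 6.2%/12 = 0.0051667; payment = 260,400 × 0.0051667 / (1 − (1+0.0051667)^−300) = $1,709.74.
Total paid = 300 × $1,709.74 = $512,922.00; interest = $512,922.00 − $260,400 = $252,522.00.

$252,520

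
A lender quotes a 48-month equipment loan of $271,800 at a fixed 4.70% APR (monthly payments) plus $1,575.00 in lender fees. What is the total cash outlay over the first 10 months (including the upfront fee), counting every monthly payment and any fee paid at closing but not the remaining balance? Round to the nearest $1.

$63,800

Monthly rate = 4.7%/12 = 0.0039167; payment = 271,800 × 0.0039167 / (1 − (1+0.0039167)^−48) = $6,222.49.
Total outlay = 10 × $6,222.49 + $1,575.00 = $63,799.90.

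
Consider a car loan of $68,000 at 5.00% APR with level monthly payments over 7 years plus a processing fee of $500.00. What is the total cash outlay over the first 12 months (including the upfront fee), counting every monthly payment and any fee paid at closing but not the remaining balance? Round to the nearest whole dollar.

$12,033

Monthly rate = 5%/12 = 0.0041667; payment = 68,000 × 0.0041667 / (1 − (1+0.0041667)^−84) = $961.11.
Total outlay = 12 × $961.11 + $500.00 = $12,033.32.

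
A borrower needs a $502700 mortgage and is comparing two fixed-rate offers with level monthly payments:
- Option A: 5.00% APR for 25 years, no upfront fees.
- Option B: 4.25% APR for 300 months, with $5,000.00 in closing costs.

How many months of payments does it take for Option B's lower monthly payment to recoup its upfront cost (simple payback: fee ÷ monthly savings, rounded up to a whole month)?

Option A: at 5.00% the monthly rate is 0.0041667, so the payment is 502,700 × 0.0041667 / (1 − 1.0041667^−300) = $2,938.73.
Option B: monthly rate = 4.25%/12 = 0.0035417; payment = 502,700 × 0.0035417 / (1 − (1+0.0035417)^−300) = $2,723.32.
Monthly savings = $2,938.73 − $2,723.32 = $215.41.
Break-even = $5,000.00 / $215.41 = 23.21 → 24 months.

24 months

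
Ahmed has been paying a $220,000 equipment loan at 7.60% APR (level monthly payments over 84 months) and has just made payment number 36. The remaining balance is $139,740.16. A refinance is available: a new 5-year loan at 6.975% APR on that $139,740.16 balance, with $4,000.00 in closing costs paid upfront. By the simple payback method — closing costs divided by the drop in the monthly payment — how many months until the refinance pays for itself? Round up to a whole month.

Current payment = 220,000 × 7.6%/12 / (1 − (1+0.0063333)^−84) = $3,385.29.
Refinanced payment = 139,740.16 × 0.0058125 / (1 − (1+0.0058125)^−60) = $2,765.37.
Monthly savings = $3,385.29 − $2,765.37 = $619.92.
Break-even = $4,000.00 / $619.92 = 6.45 → 7 months.

7 months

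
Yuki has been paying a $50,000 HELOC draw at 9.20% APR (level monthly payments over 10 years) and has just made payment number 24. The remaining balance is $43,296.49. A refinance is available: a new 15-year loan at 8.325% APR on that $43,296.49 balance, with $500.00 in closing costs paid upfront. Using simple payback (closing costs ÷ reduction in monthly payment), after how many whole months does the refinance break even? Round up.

3 months

Current payment = 50,000 × 9.2%/12 / (1 − (1+0.0076667)^−120) = $638.80.
Refinanced payment = 43,296.49 × 0.0069375 / (1 − (1+0.0069375)^−180) = $421.93.
Monthly savings = $638.80 − $421.93 = $216.87.
Break-even = $500.00 / $216.87 = 2.31 → 3 months.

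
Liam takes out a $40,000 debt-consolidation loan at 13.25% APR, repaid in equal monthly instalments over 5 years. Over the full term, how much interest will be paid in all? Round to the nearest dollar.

$14,915

Monthly rate = 13.25%/12 = 0.0110417; payment = 40,000 × 0.0110417 / (1 − (1+0.0110417)^−60) = $915.25.
Total paid = 60 × $915.25 = $54,915.00; interest = $54,915.00 − $40,000 = $14,915.00.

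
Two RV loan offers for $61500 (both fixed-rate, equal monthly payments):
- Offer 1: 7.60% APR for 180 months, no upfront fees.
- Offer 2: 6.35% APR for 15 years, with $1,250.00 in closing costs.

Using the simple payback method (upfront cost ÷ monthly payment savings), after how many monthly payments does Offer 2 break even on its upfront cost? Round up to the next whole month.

Offer 1: monthly rate = 7.6%/12 = 0.0063333; payment = 61,500 × 0.0063333 / (1 − (1+0.0063333)^−180) = $573.61.
Offer 2: monthly rate = 6.35%/12 = 0.0052917; payment = 61,500 × 0.0052917 / (1 − (1+0.0052917)^−180) = $530.67.
Monthly savings = $573.61 − $530.67 = $42.94.
Break-even = $1,250.00 / $42.94 = 29.11 → 30 months.

30 months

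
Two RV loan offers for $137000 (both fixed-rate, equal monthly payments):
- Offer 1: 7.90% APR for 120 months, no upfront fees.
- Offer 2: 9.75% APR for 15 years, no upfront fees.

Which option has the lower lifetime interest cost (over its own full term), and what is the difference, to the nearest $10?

Offer 1: at 7.90% the monthly rate is 0.0065833, so the payment is 137,000 × 0.0065833 / (1 − 1.0065833^−120) = $1,654.96.
Total interest on Offer 1 = 120 × $1,654.96 − $137,000 = $61,595.20.
Offer 2: monthly rate = 9.75%/12 = 0.0081250; payment = 137,000 × 0.0081250 / (1 − (1+0.0081250)^−180) = $1,451.33.
Total interest on Offer 2 = 180 × $1,451.33 − $137,000 = $124,239.40.
Offer 1 is lower by $62,644.20.

Offer 1 by $62,640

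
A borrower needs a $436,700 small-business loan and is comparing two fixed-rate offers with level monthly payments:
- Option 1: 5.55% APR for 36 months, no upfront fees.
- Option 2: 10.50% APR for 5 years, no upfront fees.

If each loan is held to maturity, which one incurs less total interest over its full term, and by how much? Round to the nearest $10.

Option 1 by $88,110

Option 1: monthly rate = 5.55%/12 = 0.0046250; payment = 436,700 × 0.0046250 / (1 − (1+0.0046250)^−36) = $13,196.40.
Total interest on Option 1 = 36 × $13,196.40 − $436,700 = $38,370.40.
Option 2: monthly rate = 10.5%/12 = 0.0087500; payment = 436,700 × 0.0087500 / (1 − (1+0.0087500)^−60) = $9,386.39.
Total interest on Option 2 = 60 × $9,386.39 − $436,700 = $126,483.40.
Option 1 is lower by $88,113.00.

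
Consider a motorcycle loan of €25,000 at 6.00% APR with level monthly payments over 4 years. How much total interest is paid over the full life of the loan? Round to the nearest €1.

€3,182

Monthly rate = 6%/12 = 0.0050000; payment = 25,000 × 0.0050000 / (1 − (1+0.0050000)^−48) = €587.13.
Total paid = 48 × €587.13 = €28,182.24; interest = €28,182.24 − €25,000 = €3,182.24.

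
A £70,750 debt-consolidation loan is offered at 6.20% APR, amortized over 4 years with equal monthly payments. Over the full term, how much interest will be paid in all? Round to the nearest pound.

£9,317

At 6.20% the monthly rate is 0.0051667, so the payment is 70,750 × 0.0051667 / (1 − 1.0051667^−48) = £1,668.06.
Total paid = 48 × £1,668.06 = £80,066.88; interest = £80,066.88 − £70,750 = £9,316.88.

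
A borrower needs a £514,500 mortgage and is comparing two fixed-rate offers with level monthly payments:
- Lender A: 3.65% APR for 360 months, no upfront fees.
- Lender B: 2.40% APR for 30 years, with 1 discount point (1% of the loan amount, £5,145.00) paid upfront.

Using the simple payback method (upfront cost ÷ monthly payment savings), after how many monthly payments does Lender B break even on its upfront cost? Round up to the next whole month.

Lender A: monthly rate = 3.65%/12 = 0.0030417; payment = 514,500 × 0.0030417 / (1 − (1+0.0030417)^−360) = £2,353.63.
Lender B: at 2.40% the monthly rate is 0.0020000, so the payment is 514,500 × 0.0020000 / (1 − 1.0020000^−360) = £2,006.25.
Monthly savings = £2,353.63 − £2,006.25 = £347.38.
Break-even = £5,145.00 / £347.38 = 14.81 → 15 months.

15 months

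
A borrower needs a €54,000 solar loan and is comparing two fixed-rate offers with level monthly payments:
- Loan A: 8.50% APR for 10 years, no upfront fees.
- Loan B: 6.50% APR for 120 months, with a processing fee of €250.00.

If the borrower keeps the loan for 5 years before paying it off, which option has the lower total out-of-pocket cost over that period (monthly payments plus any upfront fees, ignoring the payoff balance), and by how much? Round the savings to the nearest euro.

Loan B by €3,132

Loan A: monthly rate = 8.5%/12 = 0.0070833; payment = 54,000 × 0.0070833 / (1 − (1+0.0070833)^−120) = €669.52.
Loan B: at 6.50% the monthly rate is 0.0054167, so the payment is 54,000 × 0.0054167 / (1 − 1.0054167^−120) = €613.16.
Over 60 months: Loan A costs 60 × €669.52 = €40,171.20; Loan B costs 60 × €613.16 + €250.00 = €37,039.60.
Loan B is cheaper by €40,171.20 − €37,039.60 = €3,131.60.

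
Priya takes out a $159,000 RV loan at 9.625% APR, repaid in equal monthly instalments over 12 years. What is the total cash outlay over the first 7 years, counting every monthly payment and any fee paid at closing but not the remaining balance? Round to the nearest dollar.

$156,735

At 9.625% the monthly rate is 0.0080208, so the payment is 159,000 × 0.0080208 / (1 − 1.0080208^−144) = $1,865.89.
Total outlay = 84 × $1,865.89 = $156,734.76.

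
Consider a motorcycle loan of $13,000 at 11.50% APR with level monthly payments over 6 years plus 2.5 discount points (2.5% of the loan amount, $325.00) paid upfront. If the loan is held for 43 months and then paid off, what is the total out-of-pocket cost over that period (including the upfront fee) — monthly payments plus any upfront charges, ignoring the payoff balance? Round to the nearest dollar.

At 11.50% the monthly rate is 0.0095833, so the payment is 13,000 × 0.0095833 / (1 − 1.0095833^−72) = $250.79.
Total outlay = 43 × $250.79 + $325.00 = $11,108.97.

$11,109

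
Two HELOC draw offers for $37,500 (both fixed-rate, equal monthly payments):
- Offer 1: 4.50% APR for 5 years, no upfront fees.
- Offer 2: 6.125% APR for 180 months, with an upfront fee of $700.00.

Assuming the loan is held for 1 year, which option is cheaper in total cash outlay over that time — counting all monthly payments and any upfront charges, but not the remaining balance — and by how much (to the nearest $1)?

Offer 2 by $3,862

Offer 1: at 4.50% the monthly rate is 0.0037500, so the payment is 37,500 × 0.0037500 / (1 − 1.0037500^−60) = $699.11.
Offer 2: at 6.125% the monthly rate is 0.0051042, so the payment is 37,500 × 0.0051042 / (1 − 1.0051042^−180) = $318.98.
Over 12 months: Offer 1 costs 12 × $699.11 = $8,389.32; Offer 2 costs 12 × $318.98 + $700.00 = $4,527.76.
Offer 2 is cheaper by $8,389.32 − $4,527.76 = $3,861.56.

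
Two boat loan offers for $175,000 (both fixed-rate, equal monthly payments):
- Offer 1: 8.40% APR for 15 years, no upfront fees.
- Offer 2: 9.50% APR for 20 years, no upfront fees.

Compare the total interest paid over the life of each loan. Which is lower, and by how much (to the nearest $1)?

Offer 1: monthly rate = 8.4%/12 = 0.0070000; payment = 175,000 × 0.0070000 / (1 − (1+0.0070000)^−180) = $1,713.05.
Total interest on Offer 1 = 180 × $1,713.05 − $175,000 = $133,349.00.
Offer 2: at 9.50% the monthly rate is 0.0079167, so the payment is 175,000 × 0.0079167 / (1 − 1.0079167^−240) = $1,631.23.
Total interest on Offer 2 = 240 × $1,631.23 − $175,000 = $216,495.20.
Offer 1 is lower by $83,146.20.

Offer 1 by $83,146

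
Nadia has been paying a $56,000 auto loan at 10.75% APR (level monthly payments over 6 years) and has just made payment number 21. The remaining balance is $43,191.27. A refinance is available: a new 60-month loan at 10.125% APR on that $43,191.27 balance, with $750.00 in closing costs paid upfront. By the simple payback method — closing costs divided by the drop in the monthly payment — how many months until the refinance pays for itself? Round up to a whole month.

6 months

Current payment = 56,000 × 10.75%/12 / (1 − (1+0.0089583)^−72) = $1,058.75.
Refinanced payment = 43,191.27 × 0.0084375 / (1 − (1+0.0084375)^−60) = $920.35.
Monthly savings = $1,058.75 − $920.35 = $138.40.
Break-even = $750.00 / $138.40 = 5.42 → 6 months.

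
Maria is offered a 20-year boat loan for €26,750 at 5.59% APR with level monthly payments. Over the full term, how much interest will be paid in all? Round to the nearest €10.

At 5.59% the monthly rate is 0.0046583, so the payment is 26,750 × 0.0046583 / (1 − 1.0046583^−240) = €185.37.
Total paid = 240 × €185.37 = €44,488.80; interest = €44,488.80 − €26,750 = €17,738.80.

€17,740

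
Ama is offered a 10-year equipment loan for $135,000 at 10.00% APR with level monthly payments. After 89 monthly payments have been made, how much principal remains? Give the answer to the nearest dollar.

With monthly rate i = 10%/12 = 0.0083333, the balance after k of n payments is P · [(1+i)^n − (1+i)^k] / [(1+i)^n − 1].
(1+0.0083333)^120 = 2.70704149 and (1+0.0083333)^89 = 2.09298955, so the balance is 135,000 × (2.70704149 − 2.09298955) / (2.70704149 − 1) = $48,561.80.

$48,562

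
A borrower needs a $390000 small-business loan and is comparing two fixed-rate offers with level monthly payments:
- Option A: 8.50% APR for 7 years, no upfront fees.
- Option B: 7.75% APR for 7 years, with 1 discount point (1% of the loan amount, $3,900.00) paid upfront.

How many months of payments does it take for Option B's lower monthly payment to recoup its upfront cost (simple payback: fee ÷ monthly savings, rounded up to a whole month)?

27 months

Option A: monthly rate = 8.5%/12 = 0.0070833; payment = 390,000 × 0.0070833 / (1 − (1+0.0070833)^−84) = $6,176.23.
Option B: at 7.75% the monthly rate is 0.0064583, so the payment is 390,000 × 0.0064583 / (1 − 1.0064583^−84) = $6,030.16.
Monthly savings = $6,176.23 − $6,030.16 = $146.07.
Break-even = $3,900.00 / $146.07 = 26.70 → 27 months.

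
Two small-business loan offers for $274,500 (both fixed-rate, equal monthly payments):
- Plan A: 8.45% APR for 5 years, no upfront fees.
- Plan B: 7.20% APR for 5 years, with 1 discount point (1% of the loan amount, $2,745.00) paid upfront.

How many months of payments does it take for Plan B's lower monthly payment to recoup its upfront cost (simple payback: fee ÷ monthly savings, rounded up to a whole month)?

Plan A: monthly rate = 8.45%/12 = 0.0070417; payment = 274,500 × 0.0070417 / (1 − (1+0.0070417)^−60) = $5,625.18.
Plan B: monthly rate = 7.2%/12 = 0.0060000; payment = 274,500 × 0.0060000 / (1 − (1+0.0060000)^−60) = $5,461.37.
Monthly savings = $5,625.18 − $5,461.37 = $163.81.
Break-even = $2,745.00 / $163.81 = 16.76 → 17 months.

17 months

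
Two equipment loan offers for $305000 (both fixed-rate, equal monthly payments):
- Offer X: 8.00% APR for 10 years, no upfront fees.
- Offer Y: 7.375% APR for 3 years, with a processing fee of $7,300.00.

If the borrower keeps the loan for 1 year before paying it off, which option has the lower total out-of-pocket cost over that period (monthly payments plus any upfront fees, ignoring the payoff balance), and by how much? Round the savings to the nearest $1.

Offer X: at 8.00% the monthly rate is 0.0066667, so the payment is 305,000 × 0.0066667 / (1 − 1.0066667^−120) = $3,700.49.
Offer Y: at 7.375% the monthly rate is 0.0061458, so the payment is 305,000 × 0.0061458 / (1 − 1.0061458^−36) = $9,469.90.
Over 12 months: Offer X costs 12 × $3,700.49 = $44,405.88; Offer Y costs 12 × $9,469.90 + $7,300.00 = $120,938.80.
Offer X is cheaper by $120,938.80 − $44,405.88 = $76,532.92.

Offer X by $76,533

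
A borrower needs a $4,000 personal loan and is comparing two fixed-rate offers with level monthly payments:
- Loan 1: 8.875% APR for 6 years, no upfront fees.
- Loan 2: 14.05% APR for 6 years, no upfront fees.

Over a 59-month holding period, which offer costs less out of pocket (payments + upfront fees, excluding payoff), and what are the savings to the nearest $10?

Loan 1: monthly rate = 8.875%/12 = 0.0073958; payment = 4,000 × 0.0073958 / (1 − (1+0.0073958)^−72) = $71.85.
Loan 2: monthly rate = 14.05%/12 = 0.0117083; payment = 4,000 × 0.0117083 / (1 − (1+0.0117083)^−72) = $82.53.
Over 59 months: Loan 1 costs 59 × $71.85 = $4,239.15; Loan 2 costs 59 × $82.53 = $4,869.27.
Loan 1 is cheaper by $4,869.27 − $4,239.15 = $630.12.

Loan 1 by $630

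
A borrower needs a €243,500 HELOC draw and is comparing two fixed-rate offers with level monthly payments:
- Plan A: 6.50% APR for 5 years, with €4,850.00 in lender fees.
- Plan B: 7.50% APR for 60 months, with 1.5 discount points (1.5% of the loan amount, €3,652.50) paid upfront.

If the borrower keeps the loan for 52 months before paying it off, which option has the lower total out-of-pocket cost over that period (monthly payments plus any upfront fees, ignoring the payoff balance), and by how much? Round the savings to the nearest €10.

Plan A by €4,780

Plan A: monthly rate = 6.5%/12 = 0.0054167; payment = 243,500 × 0.0054167 / (1 − (1+0.0054167)^−60) = €4,764.36.
Plan B: monthly rate = 7.5%/12 = 0.0062500; payment = 243,500 × 0.0062500 / (1 − (1+0.0062500)^−60) = €4,879.24.
Over 52 months: Plan A costs 52 × €4,764.36 + €4,850.00 = €252,596.72; Plan B costs 52 × €4,879.24 + €3,652.50 = €257,372.98.
Plan A is cheaper by €257,372.98 − €252,596.72 = €4,776.26.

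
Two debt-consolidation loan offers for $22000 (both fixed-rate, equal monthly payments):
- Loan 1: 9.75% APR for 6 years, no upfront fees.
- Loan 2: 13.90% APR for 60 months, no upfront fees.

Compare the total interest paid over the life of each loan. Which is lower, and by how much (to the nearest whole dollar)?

Loan 1: monthly rate = 9.75%/12 = 0.0081250; payment = 22,000 × 0.0081250 / (1 − (1+0.0081250)^−72) = $404.80.
Total interest on Loan 1 = 72 × $404.80 − $22,000 = $7,145.60.
Loan 2: at 13.90% the monthly rate is 0.0115833, so the payment is 22,000 × 0.0115833 / (1 − 1.0115833^−60) = $510.76.
Total interest on Loan 2 = 60 × $510.76 − $22,000 = $8,645.60.
Loan 1 is lower by $1,500.00.

Loan 1 by $1,500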